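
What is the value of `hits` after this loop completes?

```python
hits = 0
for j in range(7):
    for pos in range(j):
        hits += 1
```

Triangle number: 0+1+2+...+6
`hits` takes the values: 0 → 1 → 2 → 3 → 4 → 5 → 6 → 7 → 8 → 9 → 10 → 11 → 12 → 13 → 14 → 15 → 16 → 17 → 18 → 19 → 20 → 21

Answer: 21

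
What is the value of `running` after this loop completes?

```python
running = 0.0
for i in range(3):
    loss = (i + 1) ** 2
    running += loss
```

Sum of squared losses 1² + 2² + ... + 3²
`running` takes the values: 0.0 → 1.0 → 5.0 → 14.0

Answer: 14.0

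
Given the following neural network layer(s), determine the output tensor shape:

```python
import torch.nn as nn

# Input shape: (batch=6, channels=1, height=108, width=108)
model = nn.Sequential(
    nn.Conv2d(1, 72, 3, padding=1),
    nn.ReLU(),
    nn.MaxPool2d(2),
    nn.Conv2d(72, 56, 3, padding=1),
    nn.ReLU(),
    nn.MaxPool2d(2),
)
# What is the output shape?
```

Input: (6, 1, 108, 108) -> after first Conv2d: (6, 72, 108, 108) -> after first MaxPool2d: (6, 72, 54, 54) -> after second Conv2d: (6, 56, 54, 54) -> Output: (6, 56, 27, 27)

Answer: (6, 56, 27, 27)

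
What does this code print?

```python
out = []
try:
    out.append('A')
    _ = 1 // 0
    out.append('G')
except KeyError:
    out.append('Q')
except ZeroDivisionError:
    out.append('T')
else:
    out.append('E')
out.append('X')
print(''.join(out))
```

Execution trace: 'A' (try body) → 'T' (except ZeroDivisionError) → 'X' (after the try/except). Output: ATX

Answer: ATX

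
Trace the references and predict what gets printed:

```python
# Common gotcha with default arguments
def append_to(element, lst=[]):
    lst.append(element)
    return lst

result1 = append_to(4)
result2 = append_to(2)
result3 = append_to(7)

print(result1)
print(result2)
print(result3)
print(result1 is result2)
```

Key concept: mutable default argument gotcha.
Step by step:
`result1 = append_to(4)` → result1 = [4]
`result2 = append_to(2)` → result1 = [4, 2] (same object as result2); result2 = [4, 2] (same object as result1)
`result3 = append_to(7)` → result1 = [4, 2, 7] (same object as result2, result3); result2 = [4, 2, 7] (same object as result1, result3); result3 = [4, 2, 7] (same object as result1, result2)
`print(result1)` → prints [4, 2, 7]
`print(result2)` → prints [4, 2, 7]
`print(result3)` → prints [4, 2, 7]
`print(result1 is result2)` → prints True

Answer:
[4, 2, 7]
[4, 2, 7]
[4, 2, 7]
True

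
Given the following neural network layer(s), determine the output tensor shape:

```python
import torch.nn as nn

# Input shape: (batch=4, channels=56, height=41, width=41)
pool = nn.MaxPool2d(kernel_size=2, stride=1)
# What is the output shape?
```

Input: (4, 56, 41, 41) -> Output: (4, 56, 40, 40)

Answer: (4, 56, 40, 40)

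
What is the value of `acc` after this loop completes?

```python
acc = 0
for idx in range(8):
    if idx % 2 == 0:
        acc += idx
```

Sum of even numbers 0 to 7
`acc` takes the values: 0 → 2 → 6 → 12

Answer: 12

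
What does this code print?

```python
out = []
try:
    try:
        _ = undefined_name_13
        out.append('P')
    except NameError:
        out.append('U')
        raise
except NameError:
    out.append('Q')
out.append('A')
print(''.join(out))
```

Execution trace: 'U' (except NameError) → 'Q' (outer except NameError) → 'A' (after the try/except). Output: UQA

Answer: UQA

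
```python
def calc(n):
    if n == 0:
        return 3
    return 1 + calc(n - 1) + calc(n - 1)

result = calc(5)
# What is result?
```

calc(n) = 1 + 2·calc(n-1), calc(0)=3. Closed form: (3+1)·2^5 - 1 = 127.

Answer: 127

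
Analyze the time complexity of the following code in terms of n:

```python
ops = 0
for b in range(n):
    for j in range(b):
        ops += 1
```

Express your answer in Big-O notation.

Each loop level contributes: n × n. Multiplying the contributions gives O(n^2).

Answer: O(n^2)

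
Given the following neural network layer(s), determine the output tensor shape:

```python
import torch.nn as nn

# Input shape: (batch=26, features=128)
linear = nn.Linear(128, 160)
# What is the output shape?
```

Input: (26, 128) -> Output: (26, 160)

Answer: (26, 160)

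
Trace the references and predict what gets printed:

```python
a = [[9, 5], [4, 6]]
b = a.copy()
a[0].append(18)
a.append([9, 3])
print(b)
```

Key concept: shallow copy with nested lists.
Step by step:
`a = [[9, 5], [4, 6]]` → a = [[9, 5], [4, 6]]
`b = a.copy()` → b = [[9, 5], [4, 6]]
`a[0].append(18)` → a = [[9, 5, 18], [4, 6]]; b = [[9, 5, 18], [4, 6]]
`a.append([9, 3])` → a = [[9, 5, 18], [4, 6], [9, 3]]
`print(b)` → prints [[9, 5, 18], [4, 6]]

Answer: [[9, 5, 18], [4, 6]]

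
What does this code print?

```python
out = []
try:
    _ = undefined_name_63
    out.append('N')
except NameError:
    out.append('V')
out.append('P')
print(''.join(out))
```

Execution trace: 'V' (except NameError) → 'P' (after the try/except). Output: VP

Answer: VP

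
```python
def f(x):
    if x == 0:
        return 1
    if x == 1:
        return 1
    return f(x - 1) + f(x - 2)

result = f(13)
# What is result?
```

Build up from base cases: f(0)=1, f(1)=1, f(2)=2, f(3)=3, f(4)=5, f(5)=8, f(6)=13, ..., f(13)=377

Answer: 377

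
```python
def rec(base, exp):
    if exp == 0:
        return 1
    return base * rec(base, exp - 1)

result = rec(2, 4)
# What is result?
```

rec(2, 4) = 2 * 2 * 2 * 2 = 16

Answer: 16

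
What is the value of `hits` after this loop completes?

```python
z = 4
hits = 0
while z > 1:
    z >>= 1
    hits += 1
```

Count right shifts until 1
`hits` takes the values: 0 → 1 → 2

Answer: 2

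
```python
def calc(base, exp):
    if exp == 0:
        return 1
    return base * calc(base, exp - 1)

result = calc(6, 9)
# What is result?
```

calc(6, 9) = 6 * 6 * 6 * 6 * 6 * 6 * 6 * 6 * 6 = 10077696

Answer: 10077696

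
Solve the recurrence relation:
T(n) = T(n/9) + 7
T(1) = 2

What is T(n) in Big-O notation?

Each step divides n by 9 and adds 7. After log_9(n) steps we reach T(1)=2. So T(n) = 7·log_9(n) + 2 = O(log n).

Answer: O(log n)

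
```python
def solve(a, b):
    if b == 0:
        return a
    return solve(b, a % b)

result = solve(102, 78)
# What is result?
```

solve(102, 78) -> solve(78, 24) -> solve(24, 6) -> solve(6, 0) -> 6

Answer: 6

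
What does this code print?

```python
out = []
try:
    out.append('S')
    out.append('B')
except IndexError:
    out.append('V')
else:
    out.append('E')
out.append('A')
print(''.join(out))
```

Execution trace: 'S' (try body) → 'B' (try body, no exception) → 'E' (else) → 'A' (after the try/except). Output: SBEA

Answer: SBEA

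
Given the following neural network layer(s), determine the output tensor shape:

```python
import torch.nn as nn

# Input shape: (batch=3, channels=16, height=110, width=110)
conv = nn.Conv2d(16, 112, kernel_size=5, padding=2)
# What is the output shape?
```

Input: (3, 16, 110, 110) -> Output: (3, 112, 110, 110)

Answer: (3, 112, 110, 110)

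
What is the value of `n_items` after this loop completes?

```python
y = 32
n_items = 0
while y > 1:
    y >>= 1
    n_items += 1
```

Count right shifts until 1
`n_items` takes the values: 0 → 1 → 2 → 3 → 4 → 5

Answer: 5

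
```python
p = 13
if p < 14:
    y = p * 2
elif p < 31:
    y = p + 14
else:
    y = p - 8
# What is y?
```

Trace:
`p = 13` → p = 13
`if p < 14: ...` → p < 14 is True → y = 26
So y = 26

Answer: 26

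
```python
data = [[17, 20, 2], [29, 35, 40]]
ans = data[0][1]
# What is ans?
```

Trace:
`data = [[17, 20, 2], [29, 35, 40]]` → data = [[17, 20, 2], [29, 35, 40]]
`ans = data[0][1]` → ans = 20
So ans = 20

Answer: 20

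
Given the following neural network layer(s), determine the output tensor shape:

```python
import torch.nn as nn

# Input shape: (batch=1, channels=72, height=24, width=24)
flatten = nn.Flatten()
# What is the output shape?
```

Input: (1, 72, 24, 24) -> Output: (1, 41472)

Answer: (1, 41472)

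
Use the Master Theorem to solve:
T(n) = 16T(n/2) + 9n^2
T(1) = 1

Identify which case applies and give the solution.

a=16, b=2, f(n)=9n^2. log_2(16) = 4. Since c=2 < 4, Case 1 applies: T(n) = Θ(n^log_b(a)) = O(n^4).

Answer: O(n^4) - Case 1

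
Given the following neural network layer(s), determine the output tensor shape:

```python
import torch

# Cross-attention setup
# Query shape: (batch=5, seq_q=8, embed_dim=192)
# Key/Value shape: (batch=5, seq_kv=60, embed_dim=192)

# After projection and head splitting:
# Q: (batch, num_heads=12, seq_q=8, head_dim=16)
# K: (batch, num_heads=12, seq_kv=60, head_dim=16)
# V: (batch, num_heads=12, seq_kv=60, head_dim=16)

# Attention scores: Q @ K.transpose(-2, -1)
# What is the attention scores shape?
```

Input: (5, 8, 192) -> Output: (5, 12, 8, 60)

Answer: (5, 12, 8, 60)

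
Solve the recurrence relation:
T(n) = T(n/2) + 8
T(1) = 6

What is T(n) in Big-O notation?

Each step divides n by 2 and adds 8. After log_2(n) steps we reach T(1)=6. So T(n) = 8·log_2(n) + 6 = O(log n).

Answer: O(log n)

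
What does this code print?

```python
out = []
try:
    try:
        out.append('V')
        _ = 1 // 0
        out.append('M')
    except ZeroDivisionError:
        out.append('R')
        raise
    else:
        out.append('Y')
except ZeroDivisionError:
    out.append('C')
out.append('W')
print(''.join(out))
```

Execution trace: 'V' (inner try body) → 'R' (inner except ZeroDivisionError) → 'C' (outer except ZeroDivisionError) → 'W' (after the try/except). Output: VRCW

Answer: VRCW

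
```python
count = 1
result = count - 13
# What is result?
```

Trace:
`count = 1` → count = 1
`result = count - 13` → result = -12
So result = -12

Answer: -12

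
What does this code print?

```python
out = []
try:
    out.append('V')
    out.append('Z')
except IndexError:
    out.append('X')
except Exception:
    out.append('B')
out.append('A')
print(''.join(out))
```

Execution trace: 'V' (try body) → 'Z' (try body, no exception) → 'A' (after the try/except). Output: VZA

Answer: VZA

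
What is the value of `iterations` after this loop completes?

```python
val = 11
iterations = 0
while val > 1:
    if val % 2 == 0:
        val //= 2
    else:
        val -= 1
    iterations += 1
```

Steps to reduce 11 to 1
`iterations` takes the values: 0 → 1 → 2 → 3 → 4 → 5

Answer: 5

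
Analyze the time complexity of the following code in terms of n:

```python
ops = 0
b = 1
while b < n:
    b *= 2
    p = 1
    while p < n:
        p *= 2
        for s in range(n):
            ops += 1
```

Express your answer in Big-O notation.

Each loop level contributes: log n × log n × n. Multiplying the contributions gives O(n log² n).

Answer: O(n log² n)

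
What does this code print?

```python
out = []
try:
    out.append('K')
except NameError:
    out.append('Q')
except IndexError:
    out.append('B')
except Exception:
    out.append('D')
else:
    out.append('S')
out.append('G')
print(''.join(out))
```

Execution trace: 'K' (try body, no exception) → 'S' (else) → 'G' (after the try/except). Output: KSG

Answer: KSG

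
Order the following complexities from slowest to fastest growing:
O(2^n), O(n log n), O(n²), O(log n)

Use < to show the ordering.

Ordered by growth rate: O(log n) < O(n log n) < O(n²) < O(2^n)

Answer: O(log n) < O(n log n) < O(n²) < O(2^n)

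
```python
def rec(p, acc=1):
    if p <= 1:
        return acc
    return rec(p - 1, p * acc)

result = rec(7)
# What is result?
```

Accumulator trace (n, acc): (7, 1) -> (6, 7) -> (5, 42) -> (4, 210) -> (3, 840) -> (2, 2520) -> (1, 5040) -> return 5040

Answer: 5040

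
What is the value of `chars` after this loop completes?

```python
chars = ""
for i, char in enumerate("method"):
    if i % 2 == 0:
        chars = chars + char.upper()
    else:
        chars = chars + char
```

Uppercase even positions in 'method'
`chars` takes the values: "" → "M" → "Me" → "MeT" → "MeTh" → "MeThO" → "MeThOd"

Answer: "MeThOd"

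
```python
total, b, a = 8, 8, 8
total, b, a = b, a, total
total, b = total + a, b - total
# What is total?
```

Trace:
`total, b, a = 8, 8, 8` → total = 8; b = 8; a = 8
`total, b, a = b, a, total` → total = 8; b = 8; a = 8
`total, b = total + a, b - total` → total = 16; b = 0
So total = 16

Answer: 16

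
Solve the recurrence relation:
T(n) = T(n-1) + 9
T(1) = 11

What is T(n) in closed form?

Unrolling: T(n) = T(1) + 9·(n-1) = 11 + 9(n-1) = 9n + 2.

Answer: T(n) = 9n + 2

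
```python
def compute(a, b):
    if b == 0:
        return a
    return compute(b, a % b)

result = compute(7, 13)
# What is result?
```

compute(7, 13) -> compute(13, 7) -> compute(7, 6) -> compute(6, 1) -> compute(1, 0) -> 1

Answer: 1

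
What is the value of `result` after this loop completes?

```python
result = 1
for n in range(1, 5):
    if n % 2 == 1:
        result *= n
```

Product of odd numbers 1 to 4
`result` takes the values: 1 → 3

Answer: 3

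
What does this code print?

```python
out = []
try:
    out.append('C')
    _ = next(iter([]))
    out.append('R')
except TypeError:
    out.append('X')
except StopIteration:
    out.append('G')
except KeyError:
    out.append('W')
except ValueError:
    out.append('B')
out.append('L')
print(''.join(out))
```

Execution trace: 'C' (try body) → 'G' (except StopIteration) → 'L' (after the try/except). Output: CGL

Answer: CGL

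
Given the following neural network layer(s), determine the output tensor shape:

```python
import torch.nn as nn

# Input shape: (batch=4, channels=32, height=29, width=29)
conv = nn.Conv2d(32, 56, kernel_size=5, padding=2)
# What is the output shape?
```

Input: (4, 32, 29, 29) -> Output: (4, 56, 29, 29)

Answer: (4, 56, 29, 29)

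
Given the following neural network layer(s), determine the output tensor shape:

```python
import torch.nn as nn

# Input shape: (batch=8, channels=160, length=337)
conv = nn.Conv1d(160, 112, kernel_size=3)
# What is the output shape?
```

Input: (8, 160, 337) -> Output: (8, 112, 335)

Answer: (8, 112, 335)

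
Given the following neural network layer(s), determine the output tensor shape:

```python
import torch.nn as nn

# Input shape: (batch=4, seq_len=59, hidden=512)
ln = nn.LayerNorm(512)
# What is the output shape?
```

Input: (4, 59, 512) -> Output: (4, 59, 512)

Answer: (4, 59, 512)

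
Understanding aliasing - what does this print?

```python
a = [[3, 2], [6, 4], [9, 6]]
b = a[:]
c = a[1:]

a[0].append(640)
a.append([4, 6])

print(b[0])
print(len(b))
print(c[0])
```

Key concept: slice with nested mutation.
Step by step:
`a = [[3, 2], [6, 4], [9, 6]]` → a = [[3, 2], [6, 4], [9, 6]]
`b = a[:]` → b = [[3, 2], [6, 4], [9, 6]]
`c = a[1:]` → c = [[6, 4], [9, 6]]
`a[0].append(640)` → a = [[3, 2, 640], [6, 4], [9, 6]]; b = [[3, 2, 640], [6, 4], [9, 6]]
`a.append([4, 6])` → a = [[3, 2, 640], [6, 4], [9, 6], [4, 6]]
`print(b[0])` → prints [3, 2, 640]
`print(len(b))` → prints 3
`print(c[0])` → prints [6, 4]

Answer:
[3, 2, 640]
3
[6, 4]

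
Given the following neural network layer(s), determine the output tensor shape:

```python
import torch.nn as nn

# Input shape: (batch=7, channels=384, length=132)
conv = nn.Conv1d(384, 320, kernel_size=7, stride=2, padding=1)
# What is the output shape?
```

Input: (7, 384, 132) -> Output: (7, 320, 64)

Answer: (7, 320, 64)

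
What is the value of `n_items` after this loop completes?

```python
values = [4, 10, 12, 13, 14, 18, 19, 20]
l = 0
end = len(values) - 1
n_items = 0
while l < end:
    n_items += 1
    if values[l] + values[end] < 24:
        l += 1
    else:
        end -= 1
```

Steps to find pair summing to 24
`n_items` takes the values: 0 → 1 → 2 → 3 → 4 → 5 → 6 → 7

Answer: 7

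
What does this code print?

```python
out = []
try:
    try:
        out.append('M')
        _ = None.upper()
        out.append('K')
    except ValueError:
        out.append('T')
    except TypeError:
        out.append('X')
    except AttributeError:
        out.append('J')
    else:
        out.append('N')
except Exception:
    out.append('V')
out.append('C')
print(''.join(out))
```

Execution trace: 'M' (inner try body) → 'J' (inner except AttributeError) → 'C' (after the try/except). Output: MJC

Answer: MJC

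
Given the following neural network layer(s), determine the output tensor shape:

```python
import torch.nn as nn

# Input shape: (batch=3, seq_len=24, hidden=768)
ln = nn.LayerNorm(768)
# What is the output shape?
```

Input: (3, 24, 768) -> Output: (3, 24, 768)

Answer: (3, 24, 768)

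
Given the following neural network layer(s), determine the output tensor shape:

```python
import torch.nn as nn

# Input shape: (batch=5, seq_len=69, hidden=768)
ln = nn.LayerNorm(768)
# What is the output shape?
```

Input: (5, 69, 768) -> Output: (5, 69, 768)

Answer: (5, 69, 768)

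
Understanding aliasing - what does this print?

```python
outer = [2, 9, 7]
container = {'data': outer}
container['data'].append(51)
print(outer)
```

Key concept: dict holds reference to list.
Step by step:
`outer = [2, 9, 7]` → outer = [2, 9, 7]
`container = {'data': outer}` → container = {'data': [2, 9, 7]}
`container['data'].append(51)` → outer = [2, 9, 7, 51]; container = {'data': [2, 9, 7, 51]}
`print(outer)` → prints [2, 9, 7, 51]

Answer: [2, 9, 7, 51]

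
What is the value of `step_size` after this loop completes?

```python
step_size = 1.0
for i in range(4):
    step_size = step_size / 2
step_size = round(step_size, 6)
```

Halving LR 4 times: 1 / 2^4
`step_size` takes the values: 1.0 → 0.5 → 0.25 → 0.125 → 0.0625

Answer: 0.0625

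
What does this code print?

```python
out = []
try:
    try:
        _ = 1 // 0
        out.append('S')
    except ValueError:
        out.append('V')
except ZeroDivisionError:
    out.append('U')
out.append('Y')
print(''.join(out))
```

Execution trace: 'U' (outer except ZeroDivisionError) → 'Y' (after the try/except). Output: UY

Answer: UY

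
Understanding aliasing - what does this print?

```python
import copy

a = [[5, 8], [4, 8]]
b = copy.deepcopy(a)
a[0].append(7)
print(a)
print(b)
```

Key concept: deep copy is fully independent.
Step by step:
`a = [[5, 8], [4, 8]]` → a = [[5, 8], [4, 8]]
`b = copy.deepcopy(a)` → b = [[5, 8], [4, 8]]
`a[0].append(7)` → a = [[5, 8, 7], [4, 8]]
`print(a)` → prints [[5, 8, 7], [4, 8]]
`print(b)` → prints [[5, 8], [4, 8]]

Answer:
[[5, 8, 7], [4, 8]]
[[5, 8], [4, 8]]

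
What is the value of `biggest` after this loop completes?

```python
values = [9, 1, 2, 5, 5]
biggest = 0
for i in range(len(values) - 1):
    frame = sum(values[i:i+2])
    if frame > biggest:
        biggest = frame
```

Max sum of 2-element window in [9, 1, 2, 5, 5]
`biggest` takes the values: 0 → 10

Answer: 10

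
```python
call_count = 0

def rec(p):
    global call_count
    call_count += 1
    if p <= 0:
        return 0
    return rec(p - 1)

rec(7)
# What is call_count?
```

Linear recursion stepping by 1: 8 calls from p=7 down to ≤0.

Answer: 8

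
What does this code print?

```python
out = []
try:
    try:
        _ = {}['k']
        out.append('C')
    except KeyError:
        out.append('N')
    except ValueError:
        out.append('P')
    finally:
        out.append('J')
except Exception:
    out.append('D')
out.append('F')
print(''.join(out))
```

Execution trace: 'N' (inner except KeyError) → 'J' (inner finally) → 'F' (after the try/except). Output: NJF

Answer: NJF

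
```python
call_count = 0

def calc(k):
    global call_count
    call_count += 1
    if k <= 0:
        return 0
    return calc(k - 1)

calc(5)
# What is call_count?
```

Linear recursion stepping by 1: 6 calls from k=5 down to ≤0.

Answer: 6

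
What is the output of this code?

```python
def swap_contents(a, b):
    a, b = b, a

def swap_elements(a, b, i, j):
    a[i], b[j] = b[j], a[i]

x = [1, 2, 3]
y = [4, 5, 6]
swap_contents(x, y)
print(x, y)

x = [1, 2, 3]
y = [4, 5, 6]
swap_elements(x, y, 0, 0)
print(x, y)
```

Key concept: parameter rebinding vs mutation.
Step by step:
`x = [1, 2, 3]` → x = [1, 2, 3]
`y = [4, 5, 6]` → y = [4, 5, 6]
`swap_contents(x, y)` → no visible change to tracked variables
`print(x, y)` → prints [1, 2, 3] [4, 5, 6]
`x = [1, 2, 3]` → x = [1, 2, 3]
`y = [4, 5, 6]` → y = [4, 5, 6]
`swap_elements(x, y, 0, 0)` → x = [4, 2, 3]; y = [1, 5, 6]
`print(x, y)` → prints [4, 2, 3] [1, 5, 6]

Answer:
[1, 2, 3] [4, 5, 6]
[4, 2, 3] [1, 5, 6]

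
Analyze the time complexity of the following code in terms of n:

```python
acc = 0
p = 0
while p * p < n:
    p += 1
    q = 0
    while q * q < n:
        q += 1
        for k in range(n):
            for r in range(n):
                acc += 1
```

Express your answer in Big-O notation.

Each loop level contributes: √n × √n × n × n. Multiplying the contributions gives O(n^3).

Answer: O(n^3)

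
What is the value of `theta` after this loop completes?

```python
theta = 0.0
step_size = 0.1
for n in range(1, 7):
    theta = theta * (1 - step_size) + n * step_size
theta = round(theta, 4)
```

Moving average with lr=0.1
`theta` takes the values: 0.0 → 0.1 → 0.29 → 0.561 → 0.9049 → 1.31441 → 1.782969 → 1.783

Answer: 1.783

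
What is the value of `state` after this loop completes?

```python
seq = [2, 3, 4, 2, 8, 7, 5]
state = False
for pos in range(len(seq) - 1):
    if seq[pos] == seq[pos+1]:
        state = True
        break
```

Check consecutive duplicates in [2, 3, 4, 2, 8, 7, 5]
`state` takes the values: False

Answer: False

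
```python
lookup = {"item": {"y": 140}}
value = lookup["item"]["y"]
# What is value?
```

Trace:
`lookup = {"item": {"y": 140}}` → lookup = {'item': {'y': 140}}
`value = lookup["item"]["y"]` → value = 140
So value = 140

Answer: 140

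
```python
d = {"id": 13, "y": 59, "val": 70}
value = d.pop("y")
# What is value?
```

Trace:
`d = {"id": 13, "y": 59, "val": 70}` → d = {'id': 13, 'y': 59, 'val': 70}
`value = d.pop("y")` → d = {'id': 13, 'val': 70}; value = 59
So value = 59

Answer: 59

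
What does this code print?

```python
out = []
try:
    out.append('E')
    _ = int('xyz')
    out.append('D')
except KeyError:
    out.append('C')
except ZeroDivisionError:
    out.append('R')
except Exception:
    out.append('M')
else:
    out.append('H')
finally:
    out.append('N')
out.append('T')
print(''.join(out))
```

Execution trace: 'E' (try body) → 'M' (except Exception) → 'N' (finally) → 'T' (after the try/except). Output: EMNT

Answer: EMNT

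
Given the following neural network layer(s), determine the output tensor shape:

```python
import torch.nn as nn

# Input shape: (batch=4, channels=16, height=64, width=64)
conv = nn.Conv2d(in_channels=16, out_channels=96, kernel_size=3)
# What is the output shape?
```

Input: (4, 16, 64, 64) -> Output: (4, 96, 62, 62)

Answer: (4, 96, 62, 62)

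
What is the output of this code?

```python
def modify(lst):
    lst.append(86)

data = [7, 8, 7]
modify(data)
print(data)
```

Key concept: function modifies passed list.
Step by step:
`data = [7, 8, 7]` → data = [7, 8, 7]
`modify(data)` → data = [7, 8, 7, 86]
`print(data)` → prints [7, 8, 7, 86]

Answer: [7, 8, 7, 86]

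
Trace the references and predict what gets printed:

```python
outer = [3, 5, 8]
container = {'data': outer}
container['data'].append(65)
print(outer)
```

Key concept: dict holds reference to list.
Step by step:
`outer = [3, 5, 8]` → outer = [3, 5, 8]
`container = {'data': outer}` → container = {'data': [3, 5, 8]}
`container['data'].append(65)` → outer = [3, 5, 8, 65]; container = {'data': [3, 5, 8, 65]}
`print(outer)` → prints [3, 5, 8, 65]

Answer: [3, 5, 8, 65]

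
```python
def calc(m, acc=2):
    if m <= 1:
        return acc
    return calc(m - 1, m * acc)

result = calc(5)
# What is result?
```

Accumulator trace (n, acc): (5, 2) -> (4, 10) -> (3, 40) -> (2, 120) -> (1, 240) -> return 240

Answer: 240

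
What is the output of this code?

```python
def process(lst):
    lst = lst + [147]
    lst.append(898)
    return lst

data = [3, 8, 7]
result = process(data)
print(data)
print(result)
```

Key concept: rebinding parameter vs mutation.
Step by step:
`data = [3, 8, 7]` → data = [3, 8, 7]
`result = process(data)` → result = [3, 8, 7, 147, 898]
`print(data)` → prints [3, 8, 7]
`print(result)` → prints [3, 8, 7, 147, 898]

Answer:
[3, 8, 7]
[3, 8, 7, 147, 898]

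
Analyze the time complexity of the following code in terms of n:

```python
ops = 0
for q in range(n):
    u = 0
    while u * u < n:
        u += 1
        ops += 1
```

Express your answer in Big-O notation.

Each loop level contributes: n × √n. Multiplying the contributions gives O(n√n).

Answer: O(n√n)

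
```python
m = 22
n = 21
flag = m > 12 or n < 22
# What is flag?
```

Trace:
`m = 22` → m = 22
`n = 21` → n = 21
`flag = m > 12 or n < 22` → flag = True
So flag = True

Answer: True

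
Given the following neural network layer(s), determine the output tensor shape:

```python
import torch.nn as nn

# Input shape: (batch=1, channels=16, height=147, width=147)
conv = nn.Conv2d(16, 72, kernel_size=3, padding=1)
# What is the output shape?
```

Input: (1, 16, 147, 147) -> Output: (1, 72, 147, 147)

Answer: (1, 72, 147, 147)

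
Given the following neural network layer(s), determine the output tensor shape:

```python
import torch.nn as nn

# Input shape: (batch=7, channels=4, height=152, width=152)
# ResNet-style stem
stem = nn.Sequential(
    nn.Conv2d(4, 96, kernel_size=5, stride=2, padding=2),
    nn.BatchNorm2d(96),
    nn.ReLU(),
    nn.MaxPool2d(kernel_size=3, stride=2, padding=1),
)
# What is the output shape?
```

Input: (7, 4, 152, 152) -> after Conv2d 5x5 stride=2: (7, 96, 76, 76) -> Output: (7, 96, 38, 38)

Answer: (7, 96, 38, 38)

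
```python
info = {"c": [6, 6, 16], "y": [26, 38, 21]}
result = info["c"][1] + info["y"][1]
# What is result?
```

Trace:
`info = {"c": [6, 6, 16], "y": [26, 38, 21]}` → info = {'c': [6, 6, 16], 'y': [26, 38, 21]}
`result = info["c"][1] + info["y"][1]` → result = 44
So result = 44

Answer: 44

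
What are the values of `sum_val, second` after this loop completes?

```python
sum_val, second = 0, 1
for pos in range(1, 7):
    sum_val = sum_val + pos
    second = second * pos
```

Sum and factorial of 1 to 6
`sum_val, second` takes the values: (0, 1) → (1, 1) → (3, 1) → (3, 2) → (6, 2) → (6, 6) → (10, 6) → (10, 24) → (15, 24) → (15, 120) → (21, 120) → (21, 720)

Answer: 21, 720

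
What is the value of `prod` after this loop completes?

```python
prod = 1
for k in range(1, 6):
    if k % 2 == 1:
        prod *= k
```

Product of odd numbers 1 to 5
`prod` takes the values: 1 → 3 → 15

Answer: 15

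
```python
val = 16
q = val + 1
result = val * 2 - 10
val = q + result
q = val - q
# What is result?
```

Trace:
`val = 16` → val = 16
`q = val + 1` → q = 17
`result = val * 2 - 10` → result = 22
`val = q + result` → val = 39
`q = val - q` → q = 22
So result = 22

Answer: 22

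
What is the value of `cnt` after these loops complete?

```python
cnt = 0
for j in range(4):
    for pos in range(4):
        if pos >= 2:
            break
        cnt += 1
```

Inner breaks at 2, outer runs 4 times
`cnt` takes the values: 0 → 1 → 2 → 3 → 4 → 5 → 6 → 7 → 8

Answer: 8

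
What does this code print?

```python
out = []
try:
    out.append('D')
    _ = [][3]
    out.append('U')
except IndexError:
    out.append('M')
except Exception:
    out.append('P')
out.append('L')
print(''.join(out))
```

Execution trace: 'D' (try body) → 'M' (except IndexError) → 'L' (after the try/except). Output: DML

Answer: DML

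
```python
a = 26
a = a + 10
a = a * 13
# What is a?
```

Trace:
`a = 26` → a = 26
`a = a + 10` → a = 36
`a = a * 13` → a = 468
So a = 468

Answer: 468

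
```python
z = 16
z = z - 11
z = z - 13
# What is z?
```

Trace:
`z = 16` → z = 16
`z = z - 11` → z = 5
`z = z - 13` → z = -8
So z = -8

Answer: -8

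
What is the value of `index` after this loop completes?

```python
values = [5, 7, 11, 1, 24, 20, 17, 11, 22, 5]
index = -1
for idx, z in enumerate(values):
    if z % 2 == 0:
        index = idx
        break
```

First even number index in [5, 7, 11, 1, 24, 20, 17, 11, 22, 5]
`index` takes the values: -1 → 4

Answer: 4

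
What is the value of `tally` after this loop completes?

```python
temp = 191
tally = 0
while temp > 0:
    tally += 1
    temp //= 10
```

Count digits by repeated division by 10
`tally` takes the values: 0 → 1 → 2 → 3

Answer: 3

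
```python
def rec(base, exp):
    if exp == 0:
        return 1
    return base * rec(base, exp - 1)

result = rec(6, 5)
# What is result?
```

rec(6, 5) = 6 * 6 * 6 * 6 * 6 = 7776

Answer: 7776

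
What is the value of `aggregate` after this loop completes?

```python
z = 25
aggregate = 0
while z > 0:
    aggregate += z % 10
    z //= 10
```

Sum digits of 25
`aggregate` takes the values: 0 → 5 → 7

Answer: 7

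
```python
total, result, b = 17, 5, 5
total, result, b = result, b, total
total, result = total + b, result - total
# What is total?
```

Trace:
`total, result, b = 17, 5, 5` → total = 17; result = 5; b = 5
`total, result, b = result, b, total` → total = 5; result = 5; b = 17
`total, result = total + b, result - total` → total = 22; result = 0
So total = 22

Answer: 22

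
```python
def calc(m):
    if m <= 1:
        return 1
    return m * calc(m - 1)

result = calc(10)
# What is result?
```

calc(10) = 10 * 9 * 8 * 7 * 6 * 5 * 4 * 3 * 2 * 1 = 3628800

Answer: 3628800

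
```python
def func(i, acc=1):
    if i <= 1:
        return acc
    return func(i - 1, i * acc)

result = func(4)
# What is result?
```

Accumulator trace (n, acc): (4, 1) -> (3, 4) -> (2, 12) -> (1, 24) -> return 24

Answer: 24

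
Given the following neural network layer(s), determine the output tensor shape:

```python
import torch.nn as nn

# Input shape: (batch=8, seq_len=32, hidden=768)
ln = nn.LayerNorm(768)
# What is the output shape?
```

Input: (8, 32, 768) -> Output: (8, 32, 768)

Answer: (8, 32, 768)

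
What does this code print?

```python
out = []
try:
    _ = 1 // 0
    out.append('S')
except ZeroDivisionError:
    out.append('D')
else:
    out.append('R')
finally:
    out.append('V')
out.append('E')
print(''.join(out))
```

Execution trace: 'D' (except ZeroDivisionError) → 'V' (finally) → 'E' (after the try/except). Output: DVE

Answer: DVE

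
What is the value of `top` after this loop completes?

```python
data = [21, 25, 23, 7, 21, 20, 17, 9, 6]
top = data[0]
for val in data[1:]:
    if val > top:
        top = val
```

Maximum of [21, 25, 23, 7, 21, 20, 17, 9, 6]
`top` takes the values: 21 → 25

Answer: 25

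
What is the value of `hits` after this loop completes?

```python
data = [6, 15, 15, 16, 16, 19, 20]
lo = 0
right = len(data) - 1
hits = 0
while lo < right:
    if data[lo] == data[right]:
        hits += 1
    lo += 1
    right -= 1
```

Count matching pairs from ends
`hits` takes the values: 0

Answer: 0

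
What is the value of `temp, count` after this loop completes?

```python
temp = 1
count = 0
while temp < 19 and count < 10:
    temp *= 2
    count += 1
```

Double until >= 19 or 10 iterations
`temp, count` takes the values: (1, 0) → (2, 0) → (2, 1) → (4, 1) → (4, 2) → (8, 2) → (8, 3) → (16, 3) → (16, 4) → (32, 4) → (32, 5)

Answer: 32, 5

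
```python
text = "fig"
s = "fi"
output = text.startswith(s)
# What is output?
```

Trace:
`text = "fig"` → text = 'fig'
`s = "fi"` → s = 'fi'
`output = text.startswith(s)` → output = True
So output = True

Answer: True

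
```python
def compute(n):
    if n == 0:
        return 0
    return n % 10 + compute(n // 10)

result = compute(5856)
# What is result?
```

Sum of digits of 5856: 6 + 5 + 8 + 5 = 24

Answer: 24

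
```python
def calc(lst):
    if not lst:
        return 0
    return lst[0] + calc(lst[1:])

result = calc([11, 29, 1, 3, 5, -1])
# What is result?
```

11 + 29 + 1 + 3 + 5 + (-1) + 0 = 48

Answer: 48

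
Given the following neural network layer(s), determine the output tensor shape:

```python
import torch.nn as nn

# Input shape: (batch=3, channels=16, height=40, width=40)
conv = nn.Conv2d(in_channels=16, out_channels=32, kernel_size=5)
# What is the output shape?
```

Input: (3, 16, 40, 40) -> Output: (3, 32, 36, 36)

Answer: (3, 32, 36, 36)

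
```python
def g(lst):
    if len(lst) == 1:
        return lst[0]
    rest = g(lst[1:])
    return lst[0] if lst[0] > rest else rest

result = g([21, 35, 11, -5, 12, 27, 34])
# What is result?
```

Recursive max over [21, 35, 11, -5, 12, 27, 34] = 35

Answer: 35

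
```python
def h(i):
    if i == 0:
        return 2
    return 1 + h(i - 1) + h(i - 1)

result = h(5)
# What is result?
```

h(i) = 1 + 2·h(i-1), h(0)=2. Closed form: (2+1)·2^5 - 1 = 95.

Answer: 95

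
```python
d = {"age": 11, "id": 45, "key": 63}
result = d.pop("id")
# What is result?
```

Trace:
`d = {"age": 11, "id": 45, "key": 63}` → d = {'age': 11, 'id': 45, 'key': 63}
`result = d.pop("id")` → d = {'age': 11, 'key': 63}; result = 45
So result = 45

Answer: 45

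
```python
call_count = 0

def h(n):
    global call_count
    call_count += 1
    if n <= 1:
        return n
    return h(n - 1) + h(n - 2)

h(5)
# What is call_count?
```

Calls(n) = 1 + Calls(n-1) + Calls(n-2); Calls(0)=Calls(1)=1. For n=5 this gives 15.

Answer: 15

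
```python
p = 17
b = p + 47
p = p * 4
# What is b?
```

Trace:
`p = 17` → p = 17
`b = p + 47` → b = 64
`p = p * 4` → p = 68
So b = 64

Answer: 64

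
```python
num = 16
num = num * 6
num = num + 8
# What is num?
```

Trace:
`num = 16` → num = 16
`num = num * 6` → num = 96
`num = num + 8` → num = 104
So num = 104

Answer: 104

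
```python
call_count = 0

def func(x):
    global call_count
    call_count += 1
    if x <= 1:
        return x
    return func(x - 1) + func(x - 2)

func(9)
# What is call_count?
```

Calls(x) = 1 + Calls(x-1) + Calls(x-2); Calls(0)=Calls(1)=1. For x=9 this gives 109.

Answer: 109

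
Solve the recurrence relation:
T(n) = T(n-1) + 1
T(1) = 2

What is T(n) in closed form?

Unrolling: T(n) = T(1) + 1·(n-1) = 2 + 1(n-1) = n + 1.

Answer: T(n) = n + 1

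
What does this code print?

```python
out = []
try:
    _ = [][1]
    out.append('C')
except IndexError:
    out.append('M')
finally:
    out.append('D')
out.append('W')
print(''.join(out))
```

Execution trace: 'M' (except IndexError) → 'D' (finally) → 'W' (after the try/except). Output: MDW

Answer: MDW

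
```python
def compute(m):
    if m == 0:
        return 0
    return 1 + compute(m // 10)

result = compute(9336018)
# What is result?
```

Count of digits of 9336018: 7

Answer: 7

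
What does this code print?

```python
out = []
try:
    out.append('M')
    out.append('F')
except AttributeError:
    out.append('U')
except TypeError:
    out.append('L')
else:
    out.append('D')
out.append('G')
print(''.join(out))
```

Execution trace: 'M' (try body) → 'F' (try body, no exception) → 'D' (else) → 'G' (after the try/except). Output: MFDG

Answer: MFDG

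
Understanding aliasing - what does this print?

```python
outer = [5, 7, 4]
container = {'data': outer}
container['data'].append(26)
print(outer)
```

Key concept: dict holds reference to list.
Step by step:
`outer = [5, 7, 4]` → outer = [5, 7, 4]
`container = {'data': outer}` → container = {'data': [5, 7, 4]}
`container['data'].append(26)` → outer = [5, 7, 4, 26]; container = {'data': [5, 7, 4, 26]}
`print(outer)` → prints [5, 7, 4, 26]

Answer: [5, 7, 4, 26]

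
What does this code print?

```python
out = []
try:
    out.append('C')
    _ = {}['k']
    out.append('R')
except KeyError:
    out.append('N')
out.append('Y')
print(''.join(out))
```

Execution trace: 'C' (try body) → 'N' (except KeyError) → 'Y' (after the try/except). Output: CNY

Answer: CNY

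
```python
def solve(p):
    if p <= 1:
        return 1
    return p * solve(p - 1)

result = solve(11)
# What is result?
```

solve(11) = 11 * 10 * 9 * 8 * 7 * 6 * 5 * 4 * 3 * 2 * 1 = 39916800

Answer: 39916800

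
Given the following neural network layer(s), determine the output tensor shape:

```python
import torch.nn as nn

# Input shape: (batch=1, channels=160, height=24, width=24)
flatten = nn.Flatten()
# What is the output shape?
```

Input: (1, 160, 24, 24) -> Output: (1, 92160)

Answer: (1, 92160)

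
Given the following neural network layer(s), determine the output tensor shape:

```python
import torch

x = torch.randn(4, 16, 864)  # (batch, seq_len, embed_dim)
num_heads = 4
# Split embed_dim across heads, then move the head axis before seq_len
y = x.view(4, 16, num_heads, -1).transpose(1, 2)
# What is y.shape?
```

Input: (4, 16, 864) -> head_dim = 864 // 4 = 216; after view: (4, 16, 4, 216) -> after transpose(1, 2): (4, 4, 16, 216) -> Output: (4, 4, 16, 216)

Answer: (4, 4, 16, 216)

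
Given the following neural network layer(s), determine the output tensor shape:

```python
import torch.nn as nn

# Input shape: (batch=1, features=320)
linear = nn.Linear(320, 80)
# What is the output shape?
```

Input: (1, 320) -> Output: (1, 80)

Answer: (1, 80)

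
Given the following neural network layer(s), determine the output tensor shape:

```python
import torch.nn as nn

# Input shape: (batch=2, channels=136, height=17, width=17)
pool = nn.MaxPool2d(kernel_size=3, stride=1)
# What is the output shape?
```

Input: (2, 136, 17, 17) -> Output: (2, 136, 15, 15)

Answer: (2, 136, 15, 15)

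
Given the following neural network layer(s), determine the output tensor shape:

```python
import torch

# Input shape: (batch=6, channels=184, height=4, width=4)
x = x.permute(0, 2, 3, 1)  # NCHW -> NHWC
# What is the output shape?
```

Input: (6, 184, 4, 4) -> Output: (6, 4, 4, 184)

Answer: (6, 4, 4, 184)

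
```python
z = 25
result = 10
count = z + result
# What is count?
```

Trace:
`z = 25` → z = 25
`result = 10` → result = 10
`count = z + result` → count = 35
So count = 35

Answer: 35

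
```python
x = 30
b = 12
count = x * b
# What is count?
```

Trace:
`x = 30` → x = 30
`b = 12` → b = 12
`count = x * b` → count = 360
So count = 360

Answer: 360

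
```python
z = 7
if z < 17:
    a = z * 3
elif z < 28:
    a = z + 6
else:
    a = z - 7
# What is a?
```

Trace:
`z = 7` → z = 7
`if z < 17: ...` → z < 17 is True → a = 21
So a = 21

Answer: 21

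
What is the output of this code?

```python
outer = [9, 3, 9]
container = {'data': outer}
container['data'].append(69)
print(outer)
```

Key concept: dict holds reference to list.
Step by step:
`outer = [9, 3, 9]` → outer = [9, 3, 9]
`container = {'data': outer}` → container = {'data': [9, 3, 9]}
`container['data'].append(69)` → outer = [9, 3, 9, 69]; container = {'data': [9, 3, 9, 69]}
`print(outer)` → prints [9, 3, 9, 69]

Answer: [9, 3, 9, 69]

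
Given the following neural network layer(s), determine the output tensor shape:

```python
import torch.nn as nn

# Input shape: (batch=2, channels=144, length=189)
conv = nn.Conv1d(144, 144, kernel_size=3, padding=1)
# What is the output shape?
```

Input: (2, 144, 189) -> Output: (2, 144, 189)

Answer: (2, 144, 189)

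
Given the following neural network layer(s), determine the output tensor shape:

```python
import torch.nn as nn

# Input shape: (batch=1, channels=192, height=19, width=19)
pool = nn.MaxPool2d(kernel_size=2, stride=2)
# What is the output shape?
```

Input: (1, 192, 19, 19) -> Output: (1, 192, 9, 9)

Answer: (1, 192, 9, 9)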